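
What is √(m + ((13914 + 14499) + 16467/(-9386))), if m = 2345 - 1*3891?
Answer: √6556087070/494 ≈ 163.91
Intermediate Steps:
m = -1546 (m = 2345 - 3891 = -1546)
√(m + ((13914 + 14499) + 16467/(-9386))) = √(-1546 + ((13914 + 14499) + 16467/(-9386))) = √(-1546 + (28413 + 16467*(-1/9386))) = √(-1546 + (28413 - 16467/9386)) = √(-1546 + 266667951/9386) = √(252157195/9386) = √6556087070/494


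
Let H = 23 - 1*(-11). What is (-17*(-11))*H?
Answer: 6358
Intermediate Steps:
H = 34 (H = 23 + 11 = 34)
(-17*(-11))*H = -17*(-11)*34 = 187*34 = 6358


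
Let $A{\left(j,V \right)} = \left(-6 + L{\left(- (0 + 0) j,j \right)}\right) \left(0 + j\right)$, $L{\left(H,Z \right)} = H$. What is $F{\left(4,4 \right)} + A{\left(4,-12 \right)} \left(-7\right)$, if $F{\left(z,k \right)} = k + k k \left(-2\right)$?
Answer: $140$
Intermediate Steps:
$A{\left(j,V \right)} = - 6 j$ ($A{\left(j,V \right)} = \left(-6 + - (0 + 0) j\right) \left(0 + j\right) = \left(-6 + \left(-1\right) 0 j\right) j = \left(-6 + 0 j\right) j = \left(-6 + 0\right) j = - 6 j$)
$F{\left(z,k \right)} = k - 2 k^{2}$ ($F{\left(z,k \right)} = k + k^{2} \left(-2\right) = k - 2 k^{2}$)
$F{\left(4,4 \right)} + A{\left(4,-12 \right)} \left(-7\right) = 4 \left(1 - 8\right) + \left(-6\right) 4 \left(-7\right) = 4 \left(1 - 8\right) - -168 = 4 \left(-7\right) + 168 = -28 + 168 = 140$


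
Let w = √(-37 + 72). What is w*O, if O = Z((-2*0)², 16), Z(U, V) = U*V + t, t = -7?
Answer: -7*√35 ≈ -41.413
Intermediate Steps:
Z(U, V) = -7 + U*V (Z(U, V) = U*V - 7 = -7 + U*V)
O = -7 (O = -7 + (-2*0)²*16 = -7 + 0²*16 = -7 + 0*16 = -7 + 0 = -7)
w = √35 ≈ 5.9161
w*O = √35*(-7) = -7*√35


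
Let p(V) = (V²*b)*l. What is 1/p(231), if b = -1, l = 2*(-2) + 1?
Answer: 1/160083 ≈ 6.2468e-6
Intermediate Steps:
l = -3 (l = -4 + 1 = -3)
p(V) = 3*V² (p(V) = (V²*(-1))*(-3) = -V²*(-3) = 3*V²)
1/p(231) = 1/(3*231²) = 1/(3*53361) = 1/160083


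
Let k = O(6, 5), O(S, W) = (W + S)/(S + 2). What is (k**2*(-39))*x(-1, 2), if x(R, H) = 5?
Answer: -23595/64 ≈ -368.67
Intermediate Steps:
O(S, W) = (S + W)/(2 + S)
k = 11/8 (k = (6 + 5)/(2 + 6) = 11/8 ≈ 1.3750)
(k**2*(-39))*x(-1, 2) = ((11/8)**2*(-39))*5 = ((121/64)*(-39))*5 = -4719/64*5 = -23595/64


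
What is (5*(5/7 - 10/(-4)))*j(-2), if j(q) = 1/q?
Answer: -225/28 ≈ -8.0357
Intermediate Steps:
j(q) = 1/q
(5*(5/7 - 10/(-4)))*j(-2) = (5*(5/7 - 10/(-4)))/(-2) = (5*(5*(1/7) - 10*(-1/4)))*(-1/2) = (5*(5/7 + 5/2))*(-1/2) = (5*(45/14))*(-1/2) = (225/14)*(-1/2) = -225/28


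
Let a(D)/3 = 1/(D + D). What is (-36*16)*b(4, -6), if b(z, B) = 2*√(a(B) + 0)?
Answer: -576*I ≈ -576.0*I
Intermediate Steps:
a(D) = 3/(2*D) (a(D) = 3/(D + D) = 3/((2*D)) = 3*(1/(2*D)) = 3/(2*D))
b(z, B) = √6*√(1/B) (b(z, B) = 2*√(3/(2*B) + 0) = 2*√(3/(2*B)) = 2*(√6*√(1/B)/2) = √6*√(1/B))
(-36*16)*b(4, -6) = (-36*16)*(√6*√(1/(-6))) = -576*√6*√(-⅙) = -576*√6*I*√6/6 = -576*I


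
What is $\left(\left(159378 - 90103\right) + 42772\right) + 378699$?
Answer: $490746$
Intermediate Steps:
$\left(\left(159378 - 90103\right) + 42772\right) + 378699 = \left(69275 + 42772\right) + 378699 = 112047 + 378699 = 490746$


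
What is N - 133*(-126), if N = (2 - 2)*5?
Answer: 16758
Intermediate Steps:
N = 0 (N = 0*5 = 0)
N - 133*(-126) = 0 - 133*(-126) = 0 + 16758 = 16758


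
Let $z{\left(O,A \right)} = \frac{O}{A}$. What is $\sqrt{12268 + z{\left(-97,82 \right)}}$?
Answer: $\frac{\sqrt{82482078}}{82} \approx 110.76$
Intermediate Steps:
$\sqrt{12268 + z{\left(-97,82 \right)}} = \sqrt{12268 - \frac{97}{82}} = \sqrt{\frac{1005879}{82}} = \frac{\sqrt{82482078}}{82}$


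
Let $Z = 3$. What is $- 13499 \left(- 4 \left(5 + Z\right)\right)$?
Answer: $431968$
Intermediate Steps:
$- 13499 \left(- 4 \left(5 + Z\right)\right) = - 13499 \left(- 4 \left(5 + 3\right)\right) = - 13499 \left(\left(-4\right) 8\right) = \left(-13499\right) \left(-32\right) = 431968$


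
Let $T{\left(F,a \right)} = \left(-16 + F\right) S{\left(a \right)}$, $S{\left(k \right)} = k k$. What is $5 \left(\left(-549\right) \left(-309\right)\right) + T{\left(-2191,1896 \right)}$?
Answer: $-7932910707$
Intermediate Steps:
$S{\left(k \right)} = k^{2}$
$T{\left(F,a \right)} = a^{2} \left(-16 + F\right)$ ($T{\left(F,a \right)} = \left(-16 + F\right) a^{2} = a^{2} \left(-16 + F\right)$)
$5 \left(\left(-549\right) \left(-309\right)\right) + T{\left(-2191,1896 \right)} = 5 \left(\left(-549\right) \left(-309\right)\right) + 1896^{2} \left(-16 - 2191\right) = 5 \cdot 169641 + 3594816 \left(-2207\right) = 848205 - 7933758912 = -7932910707$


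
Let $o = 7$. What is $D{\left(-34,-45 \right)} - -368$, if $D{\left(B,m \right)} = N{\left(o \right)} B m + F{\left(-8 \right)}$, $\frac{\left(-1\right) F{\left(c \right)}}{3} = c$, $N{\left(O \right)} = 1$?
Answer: $1922$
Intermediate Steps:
$F{\left(c \right)} = - 3 c$
$D{\left(B,m \right)} = 24 + B m$ ($D{\left(B,m \right)} = 1 B m - -24 = B m + 24 = 24 + B m$)
$D{\left(-34,-45 \right)} - -368 = \left(24 - -1530\right) - -368 = \left(24 + 1530\right) + 368 = 1554 + 368 = 1922$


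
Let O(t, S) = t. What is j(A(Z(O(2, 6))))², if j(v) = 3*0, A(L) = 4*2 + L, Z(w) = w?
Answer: 0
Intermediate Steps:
A(L) = 8 + L
j(v) = 0
j(A(Z(O(2, 6))))² = 0² = 0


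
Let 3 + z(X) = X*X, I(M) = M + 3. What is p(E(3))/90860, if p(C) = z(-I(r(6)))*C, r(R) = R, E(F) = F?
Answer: 117/45430 ≈ 0.0025754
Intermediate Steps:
I(M) = 3 + M
z(X) = -3 + X**2 (z(X) = -3 + X*X = -3 + X**2)
p(C) = 78*C (p(C) = (-3 + (-(3 + 6))**2)*C = (-3 + (-1*9)**2)*C = (-3 + (-9)**2)*C = (-3 + 81)*C = 78*C)
p(E(3))/90860 = (78*3)/90860 = 234*(1/90860) = 117/45430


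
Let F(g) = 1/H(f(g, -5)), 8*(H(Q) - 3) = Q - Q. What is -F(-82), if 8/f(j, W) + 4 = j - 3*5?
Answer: -1/3 ≈ -0.33333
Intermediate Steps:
f(j, W) = 8/(-19 + j) (f(j, W) = 8/(-4 + (j - 3*5)) = 8/(-4 + (j - 15)) = 8/(-4 + (-15 + j)) = 8/(-19 + j))
H(Q) = 3 (H(Q) = 3 + (Q - Q)/8 = 3 + (1/8)*0 = 3 + 0 = 3)
F(g) = 1/3
-F(-82) = -1*1/3 = -1/3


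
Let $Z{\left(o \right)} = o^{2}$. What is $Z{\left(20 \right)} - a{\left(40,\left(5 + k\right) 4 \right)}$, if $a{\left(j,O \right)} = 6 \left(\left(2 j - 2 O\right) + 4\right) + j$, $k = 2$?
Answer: $192$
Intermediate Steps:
$a{\left(j,O \right)} = 24 - 12 O + 13 j$ ($a{\left(j,O \right)} = 6 \left(\left(- 2 O + 2 j\right) + 4\right) + j = 6 \left(4 - 2 O + 2 j\right) + j = \left(24 - 12 O + 12 j\right) + j = 24 - 12 O + 13 j$)
$Z{\left(20 \right)} - a{\left(40,\left(5 + k\right) 4 \right)} = 20^{2} - \left(24 - 12 \left(5 + 2\right) 4 + 13 \cdot 40\right) = 400 - \left(24 - 12 \cdot 7 \cdot 4 + 520\right) = 400 - \left(24 - 336 + 520\right) = 400 - 208 = 192$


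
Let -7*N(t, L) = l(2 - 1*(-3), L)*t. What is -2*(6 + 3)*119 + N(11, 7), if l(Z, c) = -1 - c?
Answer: -14906/7 ≈ -2129.4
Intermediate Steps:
N(t, L) = -t*(-1 - L)/7 (N(t, L) = -(-1 - L)*t/7 = -t*(-1 - L)/7)
-2*(6 + 3)*119 + N(11, 7) = -2*(6 + 3)*119 + (⅐)*11*(1 + 7) = -2*9*119 + (⅐)*11*8 = -18*119 + 88/7 = -2142 + 88/7 = -14906/7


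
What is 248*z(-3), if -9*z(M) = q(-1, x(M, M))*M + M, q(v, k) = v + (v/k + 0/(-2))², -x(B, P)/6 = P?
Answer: 62/243 ≈ 0.25514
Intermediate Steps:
x(B, P) = -6*P
q(v, k) = v + v²/k² (q(v, k) = v + (v/k + 0*(-½))² = v + (v/k + 0)² = v + (v/k)² = v + v²/k²)
z(M) = -M/9 - M*(-1 + 1/(36*M²))/9 (z(M) = -((-1 + (-1)²/(-6*M)²)*M + M)/9 = -((-1 + (1/(36*M²))*1)*M + M)/9 = -((-1 + 1/(36*M²))*M + M)/9 = -(M*(-1 + 1/(36*M²)) + M)/9 = -(M + M*(-1 + 1/(36*M²)))/9 = -M/9 - M*(-1 + 1/(36*M²))/9)
248*z(-3) = 248*(-1/324/(-3)) = 248*(-1/324*(-⅓)) = 248*(1/972) = 62/243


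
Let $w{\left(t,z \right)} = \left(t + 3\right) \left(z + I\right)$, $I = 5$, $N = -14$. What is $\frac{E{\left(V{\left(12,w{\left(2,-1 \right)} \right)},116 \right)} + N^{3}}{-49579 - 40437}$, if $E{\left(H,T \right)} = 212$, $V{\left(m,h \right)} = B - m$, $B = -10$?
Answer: $\frac{633}{22504} \approx 0.028128$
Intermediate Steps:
$w{\left(t,z \right)} = \left(3 + t\right) \left(5 + z\right)$ ($w{\left(t,z \right)} = \left(t + 3\right) \left(z + 5\right) = \left(3 + t\right) \left(5 + z\right)$)
$V{\left(m,h \right)} = -10 - m$
$\frac{E{\left(V{\left(12,w{\left(2,-1 \right)} \right)},116 \right)} + N^{3}}{-49579 - 40437} = \frac{212 + \left(-14\right)^{3}}{-49579 - 40437} = \frac{212 - 2744}{-90016} = \left(-2532\right) \left(- \frac{1}{90016}\right) = \frac{633}{22504}$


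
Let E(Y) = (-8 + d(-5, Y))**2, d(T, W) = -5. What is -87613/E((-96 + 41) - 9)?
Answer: -87613/169 ≈ -518.42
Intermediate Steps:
E(Y) = 169 (E(Y) = (-8 - 5)**2 = (-13)**2 = 169)
-87613/E((-96 + 41) - 9) = -87613/169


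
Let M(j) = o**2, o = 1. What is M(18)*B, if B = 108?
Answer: 108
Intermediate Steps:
M(j) = 1 (M(j) = 1**2 = 1)
M(18)*B = 1*108 = 108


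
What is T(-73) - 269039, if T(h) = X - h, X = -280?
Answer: -269246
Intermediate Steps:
T(h) = -280 - h
T(-73) - 269039 = (-280 - 1*(-73)) - 269039 = (-280 + 73) - 269039 = -207 - 269039 = -269246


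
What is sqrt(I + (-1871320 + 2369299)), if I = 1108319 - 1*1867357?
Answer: I*sqrt(261059) ≈ 510.94*I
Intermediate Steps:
I = -759038 (I = 1108319 - 1867357 = -759038)
sqrt(I + (-1871320 + 2369299)) = sqrt(-759038 + (-1871320 + 2369299)) = sqrt(-759038 + 497979) = sqrt(-261059) = I*sqrt(261059)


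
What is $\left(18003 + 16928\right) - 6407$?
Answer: $28524$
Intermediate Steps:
$\left(18003 + 16928\right) - 6407 = 34931 - 6407 = 28524$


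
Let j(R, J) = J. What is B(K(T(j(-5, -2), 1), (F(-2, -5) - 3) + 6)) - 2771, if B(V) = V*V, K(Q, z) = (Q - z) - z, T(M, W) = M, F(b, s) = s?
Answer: -2767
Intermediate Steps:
K(Q, z) = Q - 2*z
B(V) = V**2
B(K(T(j(-5, -2), 1), (F(-2, -5) - 3) + 6)) - 2771 = (-2 - 2*((-5 - 3) + 6))**2 - 2771 = (-2 - 2*(-8 + 6))**2 - 2771 = (-2 - 2*(-2))**2 - 2771 = (-2 + 4)**2 - 2771 = 2**2 - 2771 = 4 - 2771 = -2767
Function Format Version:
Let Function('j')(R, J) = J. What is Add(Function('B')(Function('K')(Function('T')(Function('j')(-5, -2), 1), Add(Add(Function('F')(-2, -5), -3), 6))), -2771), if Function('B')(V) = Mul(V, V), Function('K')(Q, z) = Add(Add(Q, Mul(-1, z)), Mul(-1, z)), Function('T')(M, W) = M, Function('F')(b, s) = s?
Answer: -2767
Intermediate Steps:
Function('K')(Q, z) = Add(Q, Mul(-2, z))
Function('B')(V) = Pow(V, 2)
Add(Function('B')(Function('K')(Function('T')(Function('j')(-5, -2), 1), Add(Add(Function('F')(-2, -5), -3), 6))), -2771) = Add(Pow(Add(-2, Mul(-2, Add(Add(-5, -3), 6))), 2), -2771) = Add(Pow(Add(-2, Mul(-2, Add(-8, 6))), 2), -2771) = Add(Pow(Add(-2, Mul(-2, -2)), 2), -2771) = Add(Pow(Add(-2, 4), 2), -2771) = Add(Pow(2, 2), -2771) = Add(4, -2771) = -2767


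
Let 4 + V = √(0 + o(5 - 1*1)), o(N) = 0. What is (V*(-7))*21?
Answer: 588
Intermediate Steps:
V = -4 (V = -4 + √(0 + 0) = -4 + √0 = -4 + 0 = -4)
(V*(-7))*21 = -4*(-7)*21 = 28*21 = 588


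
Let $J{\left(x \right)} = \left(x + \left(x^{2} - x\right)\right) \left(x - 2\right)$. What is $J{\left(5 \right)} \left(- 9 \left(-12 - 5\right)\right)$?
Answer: $11475$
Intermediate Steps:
$J{\left(x \right)} = x^{2} \left(-2 + x\right)$
$J{\left(5 \right)} \left(- 9 \left(-12 - 5\right)\right) = 5^{2} \left(-2 + 5\right) \left(- 9 \left(-12 - 5\right)\right) = 25 \cdot 3 \left(\left(-9\right) \left(-17\right)\right) = 75 \cdot 153 = 11475$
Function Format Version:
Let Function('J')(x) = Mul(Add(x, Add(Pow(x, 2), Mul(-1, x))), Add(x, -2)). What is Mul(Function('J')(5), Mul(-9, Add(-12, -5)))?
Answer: 11475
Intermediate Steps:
Function('J')(x) = Mul(Pow(x, 2), Add(-2, x))
Mul(Function('J')(5), Mul(-9, Add(-12, -5))) = Mul(Mul(Pow(5, 2), Add(-2, 5)), Mul(-9, Add(-12, -5))) = Mul(Mul(25, 3), Mul(-9, -17)) = Mul(75, 153) = 11475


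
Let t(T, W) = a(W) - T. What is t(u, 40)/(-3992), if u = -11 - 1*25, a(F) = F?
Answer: -19/998 ≈ -0.019038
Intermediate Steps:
u = -36 (u = -11 - 25 = -36)
t(T, W) = W - T
t(u, 40)/(-3992) = (40 - 1*(-36))/(-3992) = (40 + 36)*(-1/3992) = 76*(-1/3992) = -19/998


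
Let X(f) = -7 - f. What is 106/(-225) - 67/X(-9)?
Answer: -15287/450 ≈ -33.971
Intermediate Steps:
106/(-225) - 67/X(-9) = 106/(-225) - 67/(-7 - 1*(-9)) = 106*(-1/225) - 67/(-7 + 9) = -106/225 - 67/2 = -15287/450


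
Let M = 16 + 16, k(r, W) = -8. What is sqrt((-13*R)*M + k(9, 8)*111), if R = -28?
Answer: 2*sqrt(2690) ≈ 103.73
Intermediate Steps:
M = 32
sqrt((-13*R)*M + k(9, 8)*111) = sqrt(-13*(-28)*32 - 8*111) = sqrt(364*32 - 888) = sqrt(11648 - 888) = sqrt(10760) = 2*sqrt(2690)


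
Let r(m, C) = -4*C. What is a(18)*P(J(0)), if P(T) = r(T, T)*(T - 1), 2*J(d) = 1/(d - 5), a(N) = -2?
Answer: 22/25 ≈ 0.88000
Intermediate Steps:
J(d) = 1/(2*(-5 + d)) (J(d) = 1/(2*(d - 5)) = 1/(2*(-5 + d)))
P(T) = -4*T*(-1 + T) (P(T) = (-4*T)*(T - 1) = (-4*T)*(-1 + T) = -4*T*(-1 + T))
a(18)*P(J(0)) = -8*1/(2*(-5 + 0))*(1 - 1/(2*(-5 + 0))) = -8*(1/2)/(-5)*(1 - 1/(2*(-5))) = -8*(1/2)*(-1/5)*(1 - (-1)/(2*5)) = -8*(-1)*(1 - 1*(-1/10))/10 = -8*(-1)*(1 + 1/10)/10 = -8*(-1)*11/(10*10) = -2*(-11/25) = 22/25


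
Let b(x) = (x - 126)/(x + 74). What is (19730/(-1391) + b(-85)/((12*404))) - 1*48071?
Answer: -3566922498547/74179248 ≈ -48085.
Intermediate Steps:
b(x) = (-126 + x)/(74 + x)
(19730/(-1391) + b(-85)/((12*404))) - 1*48071 = (19730/(-1391) + ((-126 - 85)/(74 - 85))/((12*404))) - 1*48071 = (19730*(-1/1391) + (-211/(-11))/4848) - 48071 = (-19730/1391 - 1/11*(-211)*(1/4848)) - 48071 = (-19730/1391 + (211/11)*(1/4848)) - 48071 = (-19730/1391 + 211/53328) - 48071 = -1051867939/74179248 - 48071 = -3566922498547/74179248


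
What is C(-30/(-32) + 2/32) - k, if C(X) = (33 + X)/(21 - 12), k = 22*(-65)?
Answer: 12904/9 ≈ 1433.8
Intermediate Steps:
k = -1430
C(X) = 11/3 + X/9 (C(X) = (33 + X)/9 = (33 + X)*(1/9) = 11/3 + X/9)
C(-30/(-32) + 2/32) - k = (11/3 + (-30/(-32) + 2/32)/9) - 1*(-1430) = (11/3 + (-30*(-1/32) + 2*(1/32))/9) + 1430 = (11/3 + (15/16 + 1/16)/9) + 1430 = (11/3 + (1/9)*1) + 1430 = (11/3 + 1/9) + 1430 = 34/9 + 1430 = 12904/9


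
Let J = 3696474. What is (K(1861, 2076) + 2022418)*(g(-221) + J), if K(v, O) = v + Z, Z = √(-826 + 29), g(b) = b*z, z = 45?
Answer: 7462563237591 + 3686529*I*√797 ≈ 7.4626e+12 + 1.0408e+8*I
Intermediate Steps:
g(b) = 45*b (g(b) = b*45 = 45*b)
Z = I*√797 (Z = √(-797) = I*√797 ≈ 28.231*I)
K(v, O) = v + I*√797
(K(1861, 2076) + 2022418)*(g(-221) + J) = ((1861 + I*√797) + 2022418)*(45*(-221) + 3696474) = (2024279 + I*√797)*(-9945 + 3696474) = (2024279 + I*√797)*3686529 = 7462563237591 + 3686529*I*√797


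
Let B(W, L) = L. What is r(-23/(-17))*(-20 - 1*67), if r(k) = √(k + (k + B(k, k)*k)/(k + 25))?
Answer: -87*√333914/476 ≈ -105.62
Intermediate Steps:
r(k) = √(k + (k + k²)/(25 + k)) (r(k) = √(k + (k + k*k)/(k + 25)) = √(k + (k + k²)/(25 + k)))
r(-23/(-17))*(-20 - 1*67) = (√2*√((-23/(-17))*(13 - 23/(-17))/(25 - 23/(-17))))*(-20 - 1*67) = (√2*√((-23*(-1/17))*(13 - 23*(-1/17))/(25 - 23*(-1/17))))*(-20 - 67) = (√2*√(23*(13 + 23/17)/(17*(25 + 23/17))))*(-87) = (√2*√((23/17)*(244/17)/(448/17)))*(-87) = (√2*√((23/17)*(17/448)*(244/17)))*(-87) = (√2*√(1403/1904))*(-87) = (√2*(√166957/476))*(-87) = (√333914/476)*(-87) = -87*√333914/476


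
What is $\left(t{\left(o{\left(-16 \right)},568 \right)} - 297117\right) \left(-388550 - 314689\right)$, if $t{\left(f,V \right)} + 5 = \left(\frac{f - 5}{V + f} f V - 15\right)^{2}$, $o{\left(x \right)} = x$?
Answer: $\frac{69839430917271}{529} \approx 1.3202 \cdot 10^{11}$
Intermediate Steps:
$t{\left(f,V \right)} = -5 + \left(-15 + \frac{V f \left(-5 + f\right)}{V + f}\right)^{2}$ ($t{\left(f,V \right)} = -5 + \left(\frac{f - 5}{V + f} f V - 15\right)^{2} = -5 + \left(\frac{-5 + f}{V + f} f V - 15\right)^{2} = -5 + \left(\frac{f \left(-5 + f\right)}{V + f} V - 15\right)^{2} = -5 + \left(\frac{V f \left(-5 + f\right)}{V + f} - 15\right)^{2} = -5 + \left(-15 + \frac{V f \left(-5 + f\right)}{V + f}\right)^{2}$)
$\left(t{\left(o{\left(-16 \right)},568 \right)} - 297117\right) \left(-388550 - 314689\right) = \left(\left(-5 + \frac{\left(15 \cdot 568 + 15 \left(-16\right) - 568 \left(-16\right)^{2} + 5 \cdot 568 \left(-16\right)\right)^{2}}{\left(568 - 16\right)^{2}}\right) - 297117\right) \left(-388550 - 314689\right) = \left(\left(-5 + \frac{\left(8520 - 240 - 568 \cdot 256 - 45440\right)^{2}}{304704}\right) - 297117\right) \left(-703239\right) = \left(\left(-5 + \frac{\left(8520 - 240 - 145408 - 45440\right)^{2}}{304704}\right) - 297117\right) \left(-703239\right) = \left(\left(-5 + \frac{\left(-182568\right)^{2}}{304704}\right) - 297117\right) \left(-703239\right) = \left(\left(-5 + \frac{1}{304704} \cdot 33331074624\right) - 297117\right) \left(-703239\right) = \left(\left(-5 + \frac{57866449}{529}\right) - 297117\right) \left(-703239\right) = \left(\frac{57863804}{529} - 297117\right) \left(-703239\right) = \left(- \frac{99311089}{529}\right) \left(-703239\right) = \frac{69839430917271}{529}$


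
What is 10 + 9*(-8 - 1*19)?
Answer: -233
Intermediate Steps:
10 + 9*(-8 - 1*19) = 10 + 9*(-8 - 19) = 10 + 9*(-27) = 10 - 243 = -233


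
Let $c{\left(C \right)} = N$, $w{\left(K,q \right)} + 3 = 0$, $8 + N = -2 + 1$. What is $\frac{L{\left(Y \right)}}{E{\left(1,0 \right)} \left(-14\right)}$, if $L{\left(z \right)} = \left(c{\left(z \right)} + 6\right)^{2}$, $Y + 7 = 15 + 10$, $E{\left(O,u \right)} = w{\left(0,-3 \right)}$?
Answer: $\frac{3}{14} \approx 0.21429$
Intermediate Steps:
$N = -9$ ($N = -8 + \left(-2 + 1\right) = -8 - 1 = -9$)
$w{\left(K,q \right)} = -3$ ($w{\left(K,q \right)} = -3 + 0 = -3$)
$c{\left(C \right)} = -9$
$E{\left(O,u \right)} = -3$
$Y = 18$ ($Y = -7 + \left(15 + 10\right) = -7 + 25 = 18$)
$L{\left(z \right)} = 9$ ($L{\left(z \right)} = \left(-9 + 6\right)^{2} = \left(-3\right)^{2} = 9$)
$\frac{L{\left(Y \right)}}{E{\left(1,0 \right)} \left(-14\right)} = \frac{9}{\left(-3\right) \left(-14\right)} = \frac{9}{42} = 9 \cdot \frac{1}{42} = \frac{3}{14}$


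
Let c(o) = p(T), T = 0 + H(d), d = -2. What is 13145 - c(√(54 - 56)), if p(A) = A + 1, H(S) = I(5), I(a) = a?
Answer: 13139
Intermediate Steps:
H(S) = 5
T = 5 (T = 0 + 5 = 5)
p(A) = 1 + A
c(o) = 6 (c(o) = 1 + 5 = 6)
13145 - c(√(54 - 56)) = 13145 - 1*6 = 13145 - 6 = 13139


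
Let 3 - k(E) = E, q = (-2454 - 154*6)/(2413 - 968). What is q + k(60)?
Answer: -85743/1445 ≈ -59.338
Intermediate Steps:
q = -3378/1445 (q = (-2454 - 924)/1445 = -3378*1/1445 = -3378/1445 ≈ -2.3377)
k(E) = 3 - E
q + k(60) = -3378/1445 + (3 - 1*60) = -3378/1445 + (3 - 60) = -3378/1445 - 57 = -85743/1445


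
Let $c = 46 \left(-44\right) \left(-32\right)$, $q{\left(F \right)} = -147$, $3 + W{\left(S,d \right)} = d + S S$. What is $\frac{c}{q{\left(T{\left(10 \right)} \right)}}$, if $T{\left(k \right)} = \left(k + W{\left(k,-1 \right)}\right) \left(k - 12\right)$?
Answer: $- \frac{64768}{147} \approx -440.6$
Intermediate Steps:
$W{\left(S,d \right)} = -3 + d + S^{2}$ ($W{\left(S,d \right)} = -3 + \left(d + S S\right) = -3 + \left(d + S^{2}\right) = -3 + d + S^{2}$)
$T{\left(k \right)} = \left(-12 + k\right) \left(-4 + k + k^{2}\right)$ ($T{\left(k \right)} = \left(k - \left(4 - k^{2}\right)\right) \left(k - 12\right) = \left(k + \left(-4 + k^{2}\right)\right) \left(-12 + k\right) = \left(-4 + k + k^{2}\right) \left(-12 + k\right) = \left(-12 + k\right) \left(-4 + k + k^{2}\right)$)
$c = 64768$ ($c = \left(-2024\right) \left(-32\right) = 64768$)
$\frac{c}{q{\left(T{\left(10 \right)} \right)}} = \frac{64768}{-147} = 64768 \left(- \frac{1}{147}\right) = - \frac{64768}{147}$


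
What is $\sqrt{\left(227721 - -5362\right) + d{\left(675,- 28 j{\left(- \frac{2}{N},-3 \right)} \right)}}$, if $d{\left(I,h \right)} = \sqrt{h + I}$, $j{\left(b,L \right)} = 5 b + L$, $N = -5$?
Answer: $\sqrt{233083 + \sqrt{703}} \approx 482.81$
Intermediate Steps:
$j{\left(b,L \right)} = L + 5 b$
$d{\left(I,h \right)} = \sqrt{I + h}$
$\sqrt{\left(227721 - -5362\right) + d{\left(675,- 28 j{\left(- \frac{2}{N},-3 \right)} \right)}} = \sqrt{\left(227721 - -5362\right) + \sqrt{675 - 28 \left(-3 + 5 \left(- \frac{2}{-5}\right)\right)}} = \sqrt{\left(227721 + 5362\right) + \sqrt{675 - 28 \left(-3 + 5 \left(\left(-2\right) \left(- \frac{1}{5}\right)\right)\right)}} = \sqrt{233083 + \sqrt{675 - 28 \left(-3 + 5 \cdot \frac{2}{5}\right)}} = \sqrt{233083 + \sqrt{675 - 28 \left(-3 + 2\right)}} = \sqrt{233083 + \sqrt{675 - -28}} = \sqrt{233083 + \sqrt{675 + 28}} = \sqrt{233083 + \sqrt{703}}$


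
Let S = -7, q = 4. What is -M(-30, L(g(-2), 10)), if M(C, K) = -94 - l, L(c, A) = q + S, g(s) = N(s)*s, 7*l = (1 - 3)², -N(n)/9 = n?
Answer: 662/7 ≈ 94.571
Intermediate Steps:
N(n) = -9*n
l = 4/7 (l = (1 - 3)²/7 = (⅐)*(-2)² = (⅐)*4 = 4/7 ≈ 0.57143)
g(s) = -9*s² (g(s) = (-9*s)*s = -9*s²)
L(c, A) = -3 (L(c, A) = 4 - 7 = -3)
M(C, K) = -662/7 (M(C, K) = -94 - 1*4/7 = -94 - 4/7 = -662/7)
-M(-30, L(g(-2), 10)) = -1*(-662/7) = 662/7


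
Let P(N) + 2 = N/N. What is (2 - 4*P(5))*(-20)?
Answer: -120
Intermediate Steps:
P(N) = -1 (P(N) = -2 + N/N = -2 + 1 = -1)
(2 - 4*P(5))*(-20) = (2 - 4*(-1))*(-20) = (2 + 4)*(-20) = 6*(-20) = -120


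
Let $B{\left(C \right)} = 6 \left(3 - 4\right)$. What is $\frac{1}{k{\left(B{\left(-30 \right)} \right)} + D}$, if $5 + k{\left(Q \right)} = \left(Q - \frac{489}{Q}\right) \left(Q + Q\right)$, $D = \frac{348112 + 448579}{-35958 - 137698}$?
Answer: $- \frac{3544}{3244843} \approx -0.0010922$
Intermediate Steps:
$B{\left(C \right)} = -6$ ($B{\left(C \right)} = 6 \left(-1\right) = -6$)
$D = - \frac{16259}{3544}$ ($D = \frac{796691}{-173656} = 796691 \left(- \frac{1}{173656}\right) = - \frac{16259}{3544} \approx -4.5878$)
$k{\left(Q \right)} = -5 + 2 Q \left(Q - \frac{489}{Q}\right)$ ($k{\left(Q \right)} = -5 + \left(Q - \frac{489}{Q}\right) \left(Q + Q\right) = -5 + \left(Q - \frac{489}{Q}\right) 2 Q = -5 + 2 Q \left(Q - \frac{489}{Q}\right)$)
$\frac{1}{k{\left(B{\left(-30 \right)} \right)} + D} = \frac{1}{\left(-983 + 2 \left(-6\right)^{2}\right) - \frac{16259}{3544}} = \frac{1}{\left(-983 + 2 \cdot 36\right) - \frac{16259}{3544}} = \frac{1}{\left(-983 + 72\right) - \frac{16259}{3544}} = \frac{1}{-911 - \frac{16259}{3544}} = \frac{1}{- \frac{3244843}{3544}} = - \frac{3544}{3244843}$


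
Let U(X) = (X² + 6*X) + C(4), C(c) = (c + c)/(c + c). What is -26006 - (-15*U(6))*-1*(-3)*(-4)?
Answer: -39146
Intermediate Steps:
C(c) = 1 (C(c) = (2*c)/((2*c)) = (2*c)*(1/(2*c)) = 1)
U(X) = 1 + X² + 6*X (U(X) = (X² + 6*X) + 1 = 1 + X² + 6*X)
-26006 - (-15*U(6))*-1*(-3)*(-4) = -26006 - (-15*(1 + 6² + 6*6))*-1*(-3)*(-4) = -26006 - (-15*(1 + 36 + 36))*3*(-4) = -26006 - (-15*73)*(-12) = -26006 - (-1095)*(-12) = -26006 - 1*13140 = -26006 - 13140 = -39146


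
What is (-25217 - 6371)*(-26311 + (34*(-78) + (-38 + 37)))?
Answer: 914914832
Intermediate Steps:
(-25217 - 6371)*(-26311 + (34*(-78) + (-38 + 37))) = -31588*(-26311 + (-2652 - 1)) = -31588*(-26311 - 2653) = -31588*(-28964) = 914914832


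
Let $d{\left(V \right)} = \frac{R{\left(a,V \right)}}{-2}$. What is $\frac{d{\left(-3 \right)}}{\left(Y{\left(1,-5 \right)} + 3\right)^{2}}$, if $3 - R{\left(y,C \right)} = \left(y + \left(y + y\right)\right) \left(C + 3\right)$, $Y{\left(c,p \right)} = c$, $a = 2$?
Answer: $- \frac{3}{32} \approx -0.09375$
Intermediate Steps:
$R{\left(y,C \right)} = 3 - 3 y \left(3 + C\right)$ ($R{\left(y,C \right)} = 3 - \left(y + \left(y + y\right)\right) \left(C + 3\right) = 3 - \left(y + 2 y\right) \left(3 + C\right) = 3 - 3 y \left(3 + C\right)$)
$d{\left(V \right)} = \frac{15}{2} + 3 V$ ($d{\left(V \right)} = \frac{3 - 18 - 3 V 2}{-2} = \left(3 - 18 - 6 V\right) \left(- \frac{1}{2}\right) = \left(-15 - 6 V\right) \left(- \frac{1}{2}\right) = \frac{15}{2} + 3 V$)
$\frac{d{\left(-3 \right)}}{\left(Y{\left(1,-5 \right)} + 3\right)^{2}} = \frac{\frac{15}{2} + 3 \left(-3\right)}{\left(1 + 3\right)^{2}} = \frac{\frac{15}{2} - 9}{4^{2}} = \frac{1}{16} \left(- \frac{3}{2}\right) = - \frac{3}{32}$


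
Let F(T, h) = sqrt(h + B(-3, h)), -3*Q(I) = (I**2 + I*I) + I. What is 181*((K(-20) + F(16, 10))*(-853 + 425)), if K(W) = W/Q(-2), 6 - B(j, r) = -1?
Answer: -774680 - 77468*sqrt(17) ≈ -1.0941e+6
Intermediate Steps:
Q(I) = -2*I**2/3 - I/3 (Q(I) = -((I**2 + I*I) + I)/3 = -((I**2 + I**2) + I)/3 = -(2*I**2 + I)/3 = -(I + 2*I**2)/3 = -2*I**2/3 - I/3)
B(j, r) = 7 (B(j, r) = 6 - 1*(-1) = 6 + 1 = 7)
F(T, h) = sqrt(7 + h) (F(T, h) = sqrt(h + 7) = sqrt(7 + h))
K(W) = -W/2 (K(W) = W/((-1/3*(-2)*(1 + 2*(-2)))) = W/((-1/3*(-2)*(1 - 4))) = W/((-1/3*(-2)*(-3))) = W/(-2) = W*(-1/2) = -W/2)
181*((K(-20) + F(16, 10))*(-853 + 425)) = 181*((-1/2*(-20) + sqrt(7 + 10))*(-853 + 425)) = 181*((10 + sqrt(17))*(-428)) = 181*(-4280 - 428*sqrt(17)) = -774680 - 77468*sqrt(17)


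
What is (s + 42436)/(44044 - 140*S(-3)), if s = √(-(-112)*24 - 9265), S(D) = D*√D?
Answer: (42436 + I*√6577)/(44044 + 420*I*√3) ≈ 0.96326 - 0.014069*I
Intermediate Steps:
S(D) = D^(3/2)
s = I*√6577 (s = √(-1*(-2688) - 9265) = √(2688 - 9265) = √(-6577) = I*√6577 ≈ 81.099*I)
(s + 42436)/(44044 - 140*S(-3)) = (I*√6577 + 42436)/(44044 - (-420)*I*√3) = (42436 + I*√6577)/(44044 - (-420)*I*√3) = (42436 + I*√6577)/(44044 + 420*I*√3)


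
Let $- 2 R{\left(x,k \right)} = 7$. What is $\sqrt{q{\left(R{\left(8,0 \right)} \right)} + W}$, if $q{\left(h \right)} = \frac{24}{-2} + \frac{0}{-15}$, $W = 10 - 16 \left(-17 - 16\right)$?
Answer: $\sqrt{526} \approx 22.935$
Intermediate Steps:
$R{\left(x,k \right)} = - \frac{7}{2}$ ($R{\left(x,k \right)} = \left(- \frac{1}{2}\right) 7 = - \frac{7}{2}$)
$W = 538$ ($W = 10 - 16 \left(-17 - 16\right) = 10 - -528 = 10 + 528 = 538$)
$q{\left(h \right)} = -12$ ($q{\left(h \right)} = 24 \left(- \frac{1}{2}\right) + 0 \left(- \frac{1}{15}\right) = -12 + 0 = -12$)
$\sqrt{q{\left(R{\left(8,0 \right)} \right)} + W} = \sqrt{-12 + 538} = \sqrt{526}$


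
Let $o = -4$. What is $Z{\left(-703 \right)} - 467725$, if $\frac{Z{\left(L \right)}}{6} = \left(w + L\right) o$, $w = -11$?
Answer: $-450589$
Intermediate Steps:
$Z{\left(L \right)} = 264 - 24 L$ ($Z{\left(L \right)} = 6 \left(-11 + L\right) \left(-4\right) = 6 \left(44 - 4 L\right) = 264 - 24 L$)
$Z{\left(-703 \right)} - 467725 = \left(264 - -16872\right) - 467725 = \left(264 + 16872\right) - 467725 = 17136 - 467725 = -450589$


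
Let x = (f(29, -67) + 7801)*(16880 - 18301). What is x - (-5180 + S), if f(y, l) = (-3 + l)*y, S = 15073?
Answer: -8210484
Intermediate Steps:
f(y, l) = y*(-3 + l)
x = -8200591 (x = (29*(-3 - 67) + 7801)*(16880 - 18301) = (29*(-70) + 7801)*(-1421) = (-2030 + 7801)*(-1421) = 5771*(-1421) = -8200591)
x - (-5180 + S) = -8200591 - (-5180 + 15073) = -8200591 - 1*9893 = -8200591 - 9893 = -8210484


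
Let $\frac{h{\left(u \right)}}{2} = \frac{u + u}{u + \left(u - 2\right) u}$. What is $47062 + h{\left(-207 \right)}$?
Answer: $\frac{2447223}{52} \approx 47062.0$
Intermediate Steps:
$h{\left(u \right)} = \frac{4 u}{u + u \left(-2 + u\right)}$ ($h{\left(u \right)} = 2 \frac{u + u}{u + \left(u - 2\right) u} = 2 \frac{2 u}{u + \left(-2 + u\right) u} = 2 \frac{2 u}{u + u \left(-2 + u\right)} = \frac{4 u}{u + u \left(-2 + u\right)}$)
$47062 + h{\left(-207 \right)} = 47062 + \frac{4}{-1 - 207} = 47062 + \frac{4}{-208} = 47062 + 4 \left(- \frac{1}{208}\right) = 47062 - \frac{1}{52} = \frac{2447223}{52}$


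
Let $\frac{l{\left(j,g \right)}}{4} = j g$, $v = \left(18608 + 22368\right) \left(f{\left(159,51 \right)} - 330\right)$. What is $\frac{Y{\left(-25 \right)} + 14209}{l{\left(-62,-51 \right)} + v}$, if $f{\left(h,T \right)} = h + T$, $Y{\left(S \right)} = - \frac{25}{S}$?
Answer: $- \frac{7105}{2452236} \approx -0.0028974$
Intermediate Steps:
$f{\left(h,T \right)} = T + h$
$v = -4917120$ ($v = \left(18608 + 22368\right) \left(\left(51 + 159\right) - 330\right) = 40976 \left(210 - 330\right) = 40976 \left(-120\right) = -4917120$)
$l{\left(j,g \right)} = 4 g j$ ($l{\left(j,g \right)} = 4 j g = 4 g j$)
$\frac{Y{\left(-25 \right)} + 14209}{l{\left(-62,-51 \right)} + v} = \frac{- \frac{25}{-25} + 14209}{4 \left(-51\right) \left(-62\right) - 4917120} = \frac{\left(-25\right) \left(- \frac{1}{25}\right) + 14209}{12648 - 4917120} = \frac{1 + 14209}{-4904472} = 14210 \left(- \frac{1}{4904472}\right) = - \frac{7105}{2452236}$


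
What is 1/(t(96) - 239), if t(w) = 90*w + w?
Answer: 1/8497 ≈ 0.00011769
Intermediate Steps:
t(w) = 91*w
1/(t(96) - 239) = 1/(91*96 - 239) = 1/(8736 - 239) = 1/8497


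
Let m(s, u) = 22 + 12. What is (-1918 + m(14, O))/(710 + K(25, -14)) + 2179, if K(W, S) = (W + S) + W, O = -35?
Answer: 811825/373 ≈ 2176.5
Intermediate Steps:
m(s, u) = 34
K(W, S) = S + 2*W (K(W, S) = (S + W) + W = S + 2*W)
(-1918 + m(14, O))/(710 + K(25, -14)) + 2179 = (-1918 + 34)/(710 + (-14 + 2*25)) + 2179 = -1884/(710 + (-14 + 50)) + 2179 = -1884/(710 + 36) + 2179 = -1884/746 + 2179 = -1884*1/746 + 2179 = -942/373 + 2179 = 811825/373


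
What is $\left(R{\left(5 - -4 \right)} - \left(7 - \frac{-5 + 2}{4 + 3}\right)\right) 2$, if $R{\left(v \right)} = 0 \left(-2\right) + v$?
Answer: $\frac{22}{7} \approx 3.1429$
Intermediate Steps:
$R{\left(v \right)} = v$ ($R{\left(v \right)} = 0 + v = v$)
$\left(R{\left(5 - -4 \right)} - \left(7 - \frac{-5 + 2}{4 + 3}\right)\right) 2 = \left(\left(5 - -4\right) - \left(7 - \frac{-5 + 2}{4 + 3}\right)\right) 2 = \left(\left(5 + 4\right) - \left(7 + \frac{3}{7}\right)\right) 2 = \left(9 - \frac{52}{7}\right) 2 = \frac{11}{7} \cdot 2 = \frac{22}{7}$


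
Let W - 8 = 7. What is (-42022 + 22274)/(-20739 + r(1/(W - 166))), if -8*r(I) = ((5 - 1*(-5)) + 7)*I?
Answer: 23855584/25052695 ≈ 0.95222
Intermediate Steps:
W = 15 (W = 8 + 7 = 15)
r(I) = -17*I/8 (r(I) = -((5 - 1*(-5)) + 7)*I/8 = -((5 + 5) + 7)*I/8 = -(10 + 7)*I/8 = -17*I/8)
(-42022 + 22274)/(-20739 + r(1/(W - 166))) = (-42022 + 22274)/(-20739 - 17/(8*(15 - 166))) = -19748/(-20739 - 17/8/(-151)) = -19748/(-20739 - 17/8*(-1/151)) = -19748/(-20739 + 17/1208) = -19748/(-25052695/1208) = -19748*(-1208/25052695) = 23855584/25052695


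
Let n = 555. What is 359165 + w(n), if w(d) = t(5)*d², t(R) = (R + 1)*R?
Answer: 9599915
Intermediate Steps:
t(R) = R*(1 + R) (t(R) = (1 + R)*R = R*(1 + R))
w(d) = 30*d² (w(d) = (5*(1 + 5))*d² = (5*6)*d² = 30*d²)
359165 + w(n) = 359165 + 30*555² = 359165 + 30*308025 = 359165 + 9240750 = 9599915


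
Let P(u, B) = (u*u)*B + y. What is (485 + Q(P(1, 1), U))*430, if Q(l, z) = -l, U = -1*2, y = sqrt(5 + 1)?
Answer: 208120 - 430*sqrt(6) ≈ 2.0707e+5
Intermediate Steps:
y = sqrt(6) ≈ 2.4495
P(u, B) = sqrt(6) + B*u**2 (P(u, B) = (u*u)*B + sqrt(6) = u**2*B + sqrt(6) = B*u**2 + sqrt(6) = sqrt(6) + B*u**2)
U = -2
(485 + Q(P(1, 1), U))*430 = (485 - (sqrt(6) + 1*1**2))*430 = (485 - (sqrt(6) + 1*1))*430 = (485 - (sqrt(6) + 1))*430 = (485 - (1 + sqrt(6)))*430 = (485 + (-1 - sqrt(6)))*430 = (484 - sqrt(6))*430 = 208120 - 430*sqrt(6)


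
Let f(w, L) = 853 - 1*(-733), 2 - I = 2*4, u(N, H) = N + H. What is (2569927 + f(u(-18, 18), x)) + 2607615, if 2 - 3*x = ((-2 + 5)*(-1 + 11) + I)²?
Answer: 5179128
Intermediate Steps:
u(N, H) = H + N
I = -6 (I = 2 - 2*4 = 2 - 1*8 = 2 - 8 = -6)
x = -574/3 (x = ⅔ - ((-2 + 5)*(-1 + 11) - 6)²/3 = ⅔ - (3*10 - 6)²/3 = ⅔ - (30 - 6)²/3 = ⅔ - ⅓*24² = ⅔ - ⅓*576 = ⅔ - 192 = -574/3 ≈ -191.33)
f(w, L) = 1586 (f(w, L) = 853 + 733 = 1586)
(2569927 + f(u(-18, 18), x)) + 2607615 = (2569927 + 1586) + 2607615 = 2571513 + 2607615 = 5179128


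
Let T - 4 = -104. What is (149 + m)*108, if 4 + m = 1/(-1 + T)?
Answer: 1581552/101 ≈ 15659.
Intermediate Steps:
T = -100 (T = 4 - 104 = -100)
m = -405/101 (m = -4 + 1/(-1 - 100) = -4 + 1/(-101) = -4 - 1/101 = -405/101 ≈ -4.0099)
(149 + m)*108 = (149 - 405/101)*108 = (14644/101)*108 = 1581552/101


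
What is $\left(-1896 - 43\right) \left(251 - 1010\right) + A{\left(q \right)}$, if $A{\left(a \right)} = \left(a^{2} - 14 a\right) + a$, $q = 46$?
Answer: $1473219$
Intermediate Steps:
$A{\left(a \right)} = a^{2} - 13 a$
$\left(-1896 - 43\right) \left(251 - 1010\right) + A{\left(q \right)} = \left(-1896 - 43\right) \left(251 - 1010\right) + 46 \left(-13 + 46\right) = \left(-1939\right) \left(-759\right) + 46 \cdot 33 = 1471701 + 1518 = 1473219$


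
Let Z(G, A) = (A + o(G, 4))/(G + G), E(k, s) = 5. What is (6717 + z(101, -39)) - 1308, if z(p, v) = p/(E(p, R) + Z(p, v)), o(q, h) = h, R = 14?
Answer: 5294177/975 ≈ 5429.9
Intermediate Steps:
Z(G, A) = (4 + A)/(2*G) (Z(G, A) = (A + 4)/(G + G) = (4 + A)/((2*G)) = (4 + A)*(1/(2*G)) = (4 + A)/(2*G))
z(p, v) = p/(5 + (4 + v)/(2*p))
(6717 + z(101, -39)) - 1308 = (6717 + 2*101²/(4 - 39 + 10*101)) - 1308 = (6717 + 2*10201/(4 - 39 + 1010)) - 1308 = (6717 + 2*10201/975) - 1308 = (6717 + 2*10201*(1/975)) - 1308 = (6717 + 20402/975) - 1308 = 6569477/975 - 1308 = 5294177/975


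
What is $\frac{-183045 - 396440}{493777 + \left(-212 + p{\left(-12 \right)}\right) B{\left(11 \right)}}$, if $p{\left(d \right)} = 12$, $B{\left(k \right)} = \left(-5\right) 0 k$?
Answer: $- \frac{579485}{493777} \approx -1.1736$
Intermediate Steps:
$B{\left(k \right)} = 0$ ($B{\left(k \right)} = 0 k = 0$)
$\frac{-183045 - 396440}{493777 + \left(-212 + p{\left(-12 \right)}\right) B{\left(11 \right)}} = \frac{-183045 - 396440}{493777 + \left(-212 + 12\right) 0} = - \frac{579485}{493777 - 0} = - \frac{579485}{493777 + 0} = - \frac{579485}{493777}$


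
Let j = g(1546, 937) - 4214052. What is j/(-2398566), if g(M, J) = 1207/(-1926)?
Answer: 8116265359/4619638116 ≈ 1.7569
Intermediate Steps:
g(M, J) = -1207/1926 (g(M, J) = 1207*(-1/1926) = -1207/1926)
j = -8116265359/1926 (j = -1207/1926 - 4214052 = -8116265359/1926 ≈ -4.2141e+6)
j/(-2398566) = -8116265359/1926/(-2398566) = -8116265359/1926*(-1/2398566) = 8116265359/4619638116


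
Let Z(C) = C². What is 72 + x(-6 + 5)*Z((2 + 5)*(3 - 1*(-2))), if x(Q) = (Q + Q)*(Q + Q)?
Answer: 4972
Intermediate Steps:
x(Q) = 4*Q² (x(Q) = (2*Q)*(2*Q) = 4*Q²)
72 + x(-6 + 5)*Z((2 + 5)*(3 - 1*(-2))) = 72 + (4*(-6 + 5)²)*((2 + 5)*(3 - 1*(-2)))² = 72 + (4*(-1)²)*(7*(3 + 2))² = 72 + (4*1)*(7*5)² = 72 + 4*35² = 72 + 4*1225 = 72 + 4900 = 4972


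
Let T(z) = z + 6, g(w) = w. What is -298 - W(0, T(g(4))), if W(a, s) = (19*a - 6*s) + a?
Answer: -238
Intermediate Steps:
T(z) = 6 + z
W(a, s) = -6*s + 20*a (W(a, s) = (-6*s + 19*a) + a = -6*s + 20*a)
-298 - W(0, T(g(4))) = -298 - (-6*(6 + 4) + 20*0) = -298 - (-6*10 + 0) = -298 - (-60 + 0) = -298 - 1*(-60) = -298 + 60 = -238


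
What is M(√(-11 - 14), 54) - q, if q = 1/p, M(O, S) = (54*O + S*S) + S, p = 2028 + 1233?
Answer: 9685169/3261 + 270*I ≈ 2970.0 + 270.0*I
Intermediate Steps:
p = 3261
M(O, S) = S + S² + 54*O (M(O, S) = (54*O + S²) + S = (S² + 54*O) + S = S + S² + 54*O)
q = 1/3261 ≈ 0.00030665
M(√(-11 - 14), 54) - q = (54 + 54² + 54*√(-11 - 14)) - 1*1/3261 = (54 + 2916 + 54*√(-25)) - 1/3261 = (54 + 2916 + 54*(5*I)) - 1/3261 = (54 + 2916 + 270*I) - 1/3261 = (2970 + 270*I) - 1/3261 = 9685169/3261 + 270*I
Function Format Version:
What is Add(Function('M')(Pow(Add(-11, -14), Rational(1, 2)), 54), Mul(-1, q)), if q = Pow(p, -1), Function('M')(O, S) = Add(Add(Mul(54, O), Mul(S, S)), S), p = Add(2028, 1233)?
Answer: Add(Rational(9685169, 3261), Mul(270, I)) ≈ Add(2970.0, Mul(270.00, I))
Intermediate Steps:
p = 3261
Function('M')(O, S) = Add(S, Pow(S, 2), Mul(54, O)) (Function('M')(O, S) = Add(Add(Mul(54, O), Pow(S, 2)), S) = Add(Add(Pow(S, 2), Mul(54, O)), S) = Add(S, Pow(S, 2), Mul(54, O)))
q = Rational(1, 3261) (q = Pow(3261, -1) = Rational(1, 3261) ≈ 0.00030665)
Add(Function('M')(Pow(Add(-11, -14), Rational(1, 2)), 54), Mul(-1, q)) = Add(Add(54, Pow(54, 2), Mul(54, Pow(Add(-11, -14), Rational(1, 2)))), Mul(-1, Rational(1, 3261))) = Add(Add(54, 2916, Mul(54, Pow(-25, Rational(1, 2)))), Rational(-1, 3261)) = Add(Add(54, 2916, Mul(54, Mul(5, I))), Rational(-1, 3261)) = Add(Add(54, 2916, Mul(270, I)), Rational(-1, 3261)) = Add(Add(2970, Mul(270, I)), Rational(-1, 3261)) = Add(Rational(9685169, 3261), Mul(270, I))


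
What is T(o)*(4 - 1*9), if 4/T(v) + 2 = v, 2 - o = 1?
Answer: 20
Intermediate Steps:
o = 1 (o = 2 - 1*1 = 2 - 1 = 1)
T(v) = 4/(-2 + v)
T(o)*(4 - 1*9) = (4/(-2 + 1))*(4 - 1*9) = (4/(-1))*(4 - 9) = (4*(-1))*(-5) = -4*(-5) = 20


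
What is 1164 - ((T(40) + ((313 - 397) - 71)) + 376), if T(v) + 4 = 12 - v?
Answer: 975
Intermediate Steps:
T(v) = 8 - v (T(v) = -4 + (12 - v) = 8 - v)
1164 - ((T(40) + ((313 - 397) - 71)) + 376) = 1164 - (((8 - 1*40) + ((313 - 397) - 71)) + 376) = 1164 - (((8 - 40) + (-84 - 71)) + 376) = 1164 - ((-32 - 155) + 376) = 1164 - (-187 + 376) = 1164 - 1*189 = 1164 - 189 = 975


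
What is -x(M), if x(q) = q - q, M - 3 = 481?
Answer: 0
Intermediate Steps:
M = 484 (M = 3 + 481 = 484)
x(q) = 0
-x(M) = -1*0 = 0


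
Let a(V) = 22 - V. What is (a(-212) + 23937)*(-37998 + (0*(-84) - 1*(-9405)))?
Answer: -691121403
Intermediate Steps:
(a(-212) + 23937)*(-37998 + (0*(-84) - 1*(-9405))) = ((22 - 1*(-212)) + 23937)*(-37998 + (0*(-84) - 1*(-9405))) = ((22 + 212) + 23937)*(-37998 + (0 + 9405)) = (234 + 23937)*(-37998 + 9405) = 24171*(-28593) = -691121403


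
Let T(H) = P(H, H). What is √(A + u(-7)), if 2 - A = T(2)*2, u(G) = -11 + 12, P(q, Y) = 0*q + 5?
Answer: I*√7 ≈ 2.6458*I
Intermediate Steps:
P(q, Y) = 5 (P(q, Y) = 0 + 5 = 5)
u(G) = 1
T(H) = 5
A = -8 (A = 2 - 5*2 = 2 - 1*10 = 2 - 10 = -8)
√(A + u(-7)) = √(-8 + 1) = √(-7) = I*√7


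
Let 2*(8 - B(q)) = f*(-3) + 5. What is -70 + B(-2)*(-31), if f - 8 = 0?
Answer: -1225/2 ≈ -612.50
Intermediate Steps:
f = 8 (f = 8 + 0 = 8)
B(q) = 35/2 (B(q) = 8 - (8*(-3) + 5)/2 = 8 - (-24 + 5)/2 = 8 - ½*(-19) = 8 + 19/2 = 35/2)
-70 + B(-2)*(-31) = -70 + (35/2)*(-31) = -70 - 1085/2 = -1225/2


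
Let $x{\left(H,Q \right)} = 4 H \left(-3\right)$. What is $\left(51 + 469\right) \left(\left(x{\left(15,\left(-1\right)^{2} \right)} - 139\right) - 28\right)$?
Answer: $-180440$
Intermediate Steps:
$x{\left(H,Q \right)} = - 12 H$
$\left(51 + 469\right) \left(\left(x{\left(15,\left(-1\right)^{2} \right)} - 139\right) - 28\right) = \left(51 + 469\right) \left(\left(\left(-12\right) 15 - 139\right) - 28\right) = 520 \left(\left(-180 - 139\right) - 28\right) = 520 \left(-319 - 28\right) = 520 \left(-347\right) = -180440$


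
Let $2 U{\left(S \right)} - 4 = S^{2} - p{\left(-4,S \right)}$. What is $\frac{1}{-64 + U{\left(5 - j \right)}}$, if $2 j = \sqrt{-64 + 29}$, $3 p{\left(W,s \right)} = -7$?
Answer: $\frac{24 i}{5 \left(- 253 i + 12 \sqrt{35}\right)} \approx -0.017588 + 0.0049351 i$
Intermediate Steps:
$p{\left(W,s \right)} = - \frac{7}{3}$ ($p{\left(W,s \right)} = \frac{1}{3} \left(-7\right) = - \frac{7}{3}$)
$j = \frac{i \sqrt{35}}{2}$ ($j = \frac{\sqrt{-64 + 29}}{2} = \frac{\sqrt{-35}}{2} = \frac{i \sqrt{35}}{2} \approx 2.958 i$)
$U{\left(S \right)} = \frac{19}{6} + \frac{S^{2}}{2}$ ($U{\left(S \right)} = 2 + \frac{S^{2} - - \frac{7}{3}}{2} = 2 + \frac{S^{2} + \frac{7}{3}}{2} = 2 + \frac{\frac{7}{3} + S^{2}}{2} = 2 + \left(\frac{7}{6} + \frac{S^{2}}{2}\right) = \frac{19}{6} + \frac{S^{2}}{2}$)
$\frac{1}{-64 + U{\left(5 - j \right)}} = \frac{1}{-64 + \left(\frac{19}{6} + \frac{\left(5 - \frac{i \sqrt{35}}{2}\right)^{2}}{2}\right)} = \frac{1}{- \frac{365}{6} + \frac{\left(5 - \frac{i \sqrt{35}}{2}\right)^{2}}{2}}$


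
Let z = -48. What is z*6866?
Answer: -329568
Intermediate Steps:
z*6866 = -48*6866 = -329568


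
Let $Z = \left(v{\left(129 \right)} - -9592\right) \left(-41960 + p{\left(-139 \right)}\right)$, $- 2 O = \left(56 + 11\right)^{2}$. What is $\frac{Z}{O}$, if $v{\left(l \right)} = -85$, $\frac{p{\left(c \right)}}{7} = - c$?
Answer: $\frac{779326818}{4489} \approx 1.7361 \cdot 10^{5}$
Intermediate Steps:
$p{\left(c \right)} = - 7 c$ ($p{\left(c \right)} = 7 \left(- c\right) = - 7 c$)
$O = - \frac{4489}{2}$ ($O = - \frac{\left(56 + 11\right)^{2}}{2} = - \frac{67^{2}}{2} = \left(- \frac{1}{2}\right) 4489 = - \frac{4489}{2} \approx -2244.5$)
$Z = -389663409$ ($Z = \left(-85 - -9592\right) \left(-41960 - -973\right) = \left(-85 + 9592\right) \left(-41960 + 973\right) = 9507 \left(-40987\right) = -389663409$)
$\frac{Z}{O} = - \frac{389663409}{- \frac{4489}{2}} = \left(-389663409\right) \left(- \frac{2}{4489}\right) = \frac{779326818}{4489}$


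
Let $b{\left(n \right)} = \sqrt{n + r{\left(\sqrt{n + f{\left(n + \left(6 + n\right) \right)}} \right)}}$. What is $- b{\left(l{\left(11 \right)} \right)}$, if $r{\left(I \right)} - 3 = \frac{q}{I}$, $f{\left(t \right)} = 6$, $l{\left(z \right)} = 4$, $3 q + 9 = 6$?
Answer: $- \frac{\sqrt{700 - 10 \sqrt{10}}}{10} \approx -2.5853$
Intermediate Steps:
$q = -1$ ($q = -3 + \frac{1}{3} \cdot 6 = -3 + 2 = -1$)
$r{\left(I \right)} = 3 - \frac{1}{I}$
$b{\left(n \right)} = \sqrt{3 + n - \frac{1}{\sqrt{6 + n}}}$ ($b{\left(n \right)} = \sqrt{n + \left(3 - \frac{1}{\sqrt{n + 6}}\right)} = \sqrt{n + \left(3 - \frac{1}{\sqrt{6 + n}}\right)} = \sqrt{3 + n - \frac{1}{\sqrt{6 + n}}}$)
$- b{\left(l{\left(11 \right)} \right)} = - \sqrt{3 + 4 - \frac{1}{\sqrt{6 + 4}}} = - \sqrt{3 + 4 - \frac{1}{\sqrt{10}}} = - \sqrt{3 + 4 - \frac{\sqrt{10}}{10}} = - \sqrt{7 - \frac{\sqrt{10}}{10}}$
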